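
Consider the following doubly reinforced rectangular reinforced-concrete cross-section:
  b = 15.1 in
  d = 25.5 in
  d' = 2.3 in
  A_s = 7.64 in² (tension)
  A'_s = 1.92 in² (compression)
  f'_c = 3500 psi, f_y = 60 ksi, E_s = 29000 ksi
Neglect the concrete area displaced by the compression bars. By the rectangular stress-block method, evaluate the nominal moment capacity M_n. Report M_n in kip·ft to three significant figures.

M_n ≈ 843 kip·ft

Assume both steels yield.
a = (A_s − A'_s) f_y/(0.85 f'_c b) = (7.64 − 1.92) × 60/(0.85 × 3.5 × 15.1) = 7.640 in.
c = a/β₁ = 7.640/0.85 = 8.988 in; ε'_s = 0.003(c − d')/c = 0.0022 ≥ ε_y = 0.0021, so the compression steel yields.
M_n = (A_s − A'_s) f_y (d − a/2) + A'_s f_y (d − d') = 343.2 × (25.5 − 3.82) + 115.2 × (25.5 − 2.3) = 7440.6 + 2672.6 = 10113.2 kip·in = 10113.2/12 = 842.77 kip·ft.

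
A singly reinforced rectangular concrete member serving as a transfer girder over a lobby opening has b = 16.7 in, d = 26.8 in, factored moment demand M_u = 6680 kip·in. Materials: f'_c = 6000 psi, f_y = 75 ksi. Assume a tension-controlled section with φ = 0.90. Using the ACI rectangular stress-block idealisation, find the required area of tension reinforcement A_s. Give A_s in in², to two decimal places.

M_n = M_u/φ = 6680/0.90 = 7422.22 kip·in.
From M_n = 0.85 f'_c a b (d − a/2):
a = d − √(d² − 2M_n/(0.85 f'_c b)) = 26.8 − √(26.8² − 2 × 7422.22/(0.85 × 6 × 16.7)) = 3.477 in.
A_s = 0.85 f'_c a b / f_y = 0.85 × 6 × 3.477 × 16.7 / 75 = 3.948 in².

A_s ≈ 3.95 in²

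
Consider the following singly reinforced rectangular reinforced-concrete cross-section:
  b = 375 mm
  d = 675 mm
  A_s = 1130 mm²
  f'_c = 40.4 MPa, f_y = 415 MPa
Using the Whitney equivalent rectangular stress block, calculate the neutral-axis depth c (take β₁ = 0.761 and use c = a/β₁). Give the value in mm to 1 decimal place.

T = A_s f_y = 1130 × 415 = 468950 N = 468.95 kN.
Setting C = 0.85 f'_c a b equal to T: a = 468950/(0.85 × 40.4 × 375) = 36.416 mm.
With β₁ = 0.761, c = a/β₁ = 36.416/0.761 = 47.9 mm.

c ≈ 47.9 mm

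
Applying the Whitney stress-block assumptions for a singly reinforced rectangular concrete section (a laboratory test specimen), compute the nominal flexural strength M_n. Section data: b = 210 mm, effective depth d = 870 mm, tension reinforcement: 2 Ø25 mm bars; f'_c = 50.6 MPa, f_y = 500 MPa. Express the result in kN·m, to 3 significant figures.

A_s = 2 × 491 = 982 mm².
T = A_s f_y = 982 × 500 = 491000 N = 491 kN.
From C = T: a = T/(0.85 f'_c b) = 491000/(0.85 × 50.6 × 210) = 54.36 mm.
M_n = T(d − a/2) = 491 kN × (870 − 27.18) mm = 413.82 kN·m.

M_n ≈ 414 kN·m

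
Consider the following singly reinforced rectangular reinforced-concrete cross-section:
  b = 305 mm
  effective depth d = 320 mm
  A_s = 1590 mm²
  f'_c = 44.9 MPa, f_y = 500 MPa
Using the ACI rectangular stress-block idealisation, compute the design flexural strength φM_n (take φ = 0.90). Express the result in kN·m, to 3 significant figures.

φM_n ≈ 205 kN·m

T = A_s f_y = 1590 × 500 = 795000 N = 795 kN.
From C = T: a = T/(0.85 f'_c b) = 795000/(0.85 × 44.9 × 305) = 68.30 mm.
M_n = T(d − a/2) = 795 kN × (320 − 34.15) mm = 227.25 kN·m.
φM_n = 0.90 × 227.25 = 204.53 kN·m.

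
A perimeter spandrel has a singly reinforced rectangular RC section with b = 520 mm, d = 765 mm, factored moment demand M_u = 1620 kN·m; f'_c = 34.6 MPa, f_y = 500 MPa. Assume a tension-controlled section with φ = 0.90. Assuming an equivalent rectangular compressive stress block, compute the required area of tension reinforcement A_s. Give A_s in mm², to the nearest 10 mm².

M_n = M_u/φ = 1620/0.90 = 1800 kN·m.
With M_n = 0.85 f'_c a b (d − a/2), solve the quadratic for a:
a = d − √(d² − 2M_n/(0.85 f'_c b)) = 765 − √(765² − 2 × 1800×10⁶/(0.85 × 34.6 × 520)) = 173.54 mm.
A_s = 0.85 f'_c a b / f_y = 0.85 × 34.6 × 173.54 × 520 / 500 = 5308.0 mm².

A_s ≈ 5310 mm²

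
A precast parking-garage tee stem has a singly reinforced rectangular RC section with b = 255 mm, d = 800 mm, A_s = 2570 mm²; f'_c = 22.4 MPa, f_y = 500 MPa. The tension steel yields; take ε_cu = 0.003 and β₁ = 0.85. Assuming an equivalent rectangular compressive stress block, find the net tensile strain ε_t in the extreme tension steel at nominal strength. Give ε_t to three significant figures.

a = A_s f_y/(0.85 f'_c b) = 264.66 mm.
β₁ = 0.85, so c = a/β₁ = 264.66/0.85 = 311.36 mm.
From the linear strain diagram with ε_cu = 0.003: ε_t = 0.003 (d − c)/c = 0.003 × (800 − 311.36)/311.36 = 0.00471.
ε_t is between 0.004 and 0.005 — transition zone.

ε_t ≈ 0.00471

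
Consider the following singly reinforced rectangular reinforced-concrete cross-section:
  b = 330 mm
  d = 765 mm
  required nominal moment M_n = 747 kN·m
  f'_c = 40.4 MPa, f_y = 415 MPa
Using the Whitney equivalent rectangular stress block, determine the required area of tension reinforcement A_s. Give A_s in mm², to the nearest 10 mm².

A_s ≈ 2500 mm²

With M_n = 0.85 f'_c a b (d − a/2), solve the quadratic for a:
a = d − √(d² − 2M_n/(0.85 f'_c b)) = 765 − √(765² − 2 × 747×10⁶/(0.85 × 40.4 × 330)) = 91.66 mm.
A_s = 0.85 f'_c a b / f_y = 0.85 × 40.4 × 91.66 × 330 / 415 = 2502.9 mm².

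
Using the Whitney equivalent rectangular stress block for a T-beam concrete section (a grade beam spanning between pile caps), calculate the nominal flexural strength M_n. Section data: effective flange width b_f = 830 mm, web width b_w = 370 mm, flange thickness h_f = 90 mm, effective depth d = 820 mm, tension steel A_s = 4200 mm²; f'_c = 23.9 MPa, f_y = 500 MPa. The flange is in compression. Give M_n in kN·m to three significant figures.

Tension: T = A_s f_y = 4200 × 500 = 2100000 N.
Try a within the flange: a = T/(0.85 f'_c b_f) = 2100000/(0.85 × 23.9 × 830) = 124.54 mm.
a = 124.54 > h_f = 90 mm: the block extends into the web. Split into flange-overhang and web parts.
C_f = 0.85 f'_c (b_f − b_w) h_f = 0.85 × 23.9 × (830 − 370) × 90 = 841041 N.
Remaining web compression depth: a_w = (T − C_f)/(0.85 f'_c b_w) = (2100000 − 841041)/(0.85 × 23.9 × 370) = 167.49 mm.
M_n = C_f(d − h_f/2) + (T − C_f)(d − a_w/2) = 841041 × (820 − 45) + 1258959 × (820 − 83.745) = 651.81 + 926.91 = 1578.72 × 10⁶ N·mm.
M_n = 1578.72 kN·m.

M_n ≈ 1580 kN·m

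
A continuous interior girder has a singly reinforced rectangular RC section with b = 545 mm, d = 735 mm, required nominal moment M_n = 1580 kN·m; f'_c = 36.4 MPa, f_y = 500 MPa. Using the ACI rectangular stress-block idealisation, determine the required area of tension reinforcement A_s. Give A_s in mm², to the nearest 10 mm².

With M_n = 0.85 f'_c a b (d − a/2), solve the quadratic for a:
a = d − √(d² − 2M_n/(0.85 f'_c b)) = 735 − √(735² − 2 × 1580×10⁶/(0.85 × 36.4 × 545)) = 141.01 mm.
A_s = 0.85 f'_c a b / f_y = 0.85 × 36.4 × 141.01 × 545 / 500 = 4755.5 mm².

A_s ≈ 4760 mm²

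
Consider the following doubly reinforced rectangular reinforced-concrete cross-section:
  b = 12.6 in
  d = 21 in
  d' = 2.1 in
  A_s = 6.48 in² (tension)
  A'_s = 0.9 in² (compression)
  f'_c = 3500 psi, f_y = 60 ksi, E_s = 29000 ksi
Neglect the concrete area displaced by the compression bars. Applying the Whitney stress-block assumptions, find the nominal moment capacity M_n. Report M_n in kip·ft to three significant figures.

Assume both steels yield.
a = (A_s − A'_s) f_y/(0.85 f'_c b) = (6.48 − 0.9) × 60/(0.85 × 3.5 × 12.6) = 8.932 in.
c = a/β₁ = 8.932/0.85 = 10.508 in; ε'_s = 0.003(c − d')/c = 0.0024 ≥ ε_y = 0.0021, so the compression steel yields.
M_n = (A_s − A'_s) f_y (d − a/2) + A'_s f_y (d − d') = 334.8 × (21 − 4.466) + 54 × (21 − 2.1) = 5535.6 + 1020.6 = 6556.2 kip·in = 6556.2/12 = 546.35 kip·ft.

M_n ≈ 546 kip·ft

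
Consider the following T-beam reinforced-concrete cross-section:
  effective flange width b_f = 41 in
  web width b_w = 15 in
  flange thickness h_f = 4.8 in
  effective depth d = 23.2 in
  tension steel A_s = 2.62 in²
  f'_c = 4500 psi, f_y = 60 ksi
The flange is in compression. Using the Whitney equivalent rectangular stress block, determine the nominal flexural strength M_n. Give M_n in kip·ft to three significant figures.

M_n ≈ 297 kip·ft

Tension: T = A_s f_y = 2.62 × 60 = 157.2 kips.
Try a within the flange: a = T/(0.85 f'_c b_f) = 157.2/(0.85 × 4.5 × 41) = 1.002 in.
Since a = 1.002 ≤ h_f = 4.8 in, the stress block lies entirely in the flange; analyse as a rectangular beam of width b_f.
M_n = T(d − a/2) = 157.2 × (23.2 − 0.501) = 3568.3 kip·in.
M_n = 3568.3/12 = 297.36 kip·ft.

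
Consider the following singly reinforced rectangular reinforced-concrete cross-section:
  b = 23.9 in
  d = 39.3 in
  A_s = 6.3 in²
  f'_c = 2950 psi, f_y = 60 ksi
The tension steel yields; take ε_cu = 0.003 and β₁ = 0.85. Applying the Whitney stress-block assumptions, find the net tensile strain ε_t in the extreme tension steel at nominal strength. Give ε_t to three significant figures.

a = A_s f_y/(0.85 f'_c b) = 6.307 in.
β₁ = 0.85, so c = a/β₁ = 6.307/0.85 = 7.420 in.
From the linear strain diagram with ε_cu = 0.003: ε_t = 0.003 (d − c)/c = 0.003 × (39.3 − 7.420)/7.420 = 0.0129.
Since ε_t ≥ 0.005, the section is tension-controlled.

ε_t ≈ 0.0129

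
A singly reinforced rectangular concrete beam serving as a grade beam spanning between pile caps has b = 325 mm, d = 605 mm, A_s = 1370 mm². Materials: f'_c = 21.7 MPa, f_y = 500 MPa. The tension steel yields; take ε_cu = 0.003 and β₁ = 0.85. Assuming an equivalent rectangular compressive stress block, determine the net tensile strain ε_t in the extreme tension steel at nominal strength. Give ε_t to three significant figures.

ε_t ≈ 0.0105

a = A_s f_y/(0.85 f'_c b) = 114.27 mm.
β₁ = 0.85, so c = a/β₁ = 114.27/0.85 = 134.44 mm.
From the linear strain diagram with ε_cu = 0.003: ε_t = 0.003 (d − c)/c = 0.003 × (605 − 134.44)/134.44 = 0.0105.
Since ε_t ≥ 0.005, the section is tension-controlled.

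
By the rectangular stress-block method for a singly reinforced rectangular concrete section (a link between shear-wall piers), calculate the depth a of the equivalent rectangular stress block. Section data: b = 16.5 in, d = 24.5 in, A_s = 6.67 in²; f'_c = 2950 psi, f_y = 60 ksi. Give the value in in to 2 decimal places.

T = A_s f_y = 6.67 × 60 = 400.2 kips.
a = T/(0.85 f'_c b) = 400.2/(0.85 × 2.95 × 16.5) = 9.67 in.

a ≈ 9.67 in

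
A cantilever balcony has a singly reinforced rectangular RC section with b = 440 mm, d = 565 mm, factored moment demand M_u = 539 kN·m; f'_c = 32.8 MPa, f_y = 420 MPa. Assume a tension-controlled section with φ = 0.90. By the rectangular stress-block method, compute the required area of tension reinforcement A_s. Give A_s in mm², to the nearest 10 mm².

M_n = M_u/φ = 539/0.90 = 598.889 kN·m.
With M_n = 0.85 f'_c a b (d − a/2), solve the quadratic for a:
a = d − √(d² − 2M_n/(0.85 f'_c b)) = 565 − √(565² − 2 × 598.889×10⁶/(0.85 × 32.8 × 440)) = 94.27 mm.
A_s = 0.85 f'_c a b / f_y = 0.85 × 32.8 × 94.27 × 440 / 420 = 2753.4 mm².

A_s ≈ 2750 mm²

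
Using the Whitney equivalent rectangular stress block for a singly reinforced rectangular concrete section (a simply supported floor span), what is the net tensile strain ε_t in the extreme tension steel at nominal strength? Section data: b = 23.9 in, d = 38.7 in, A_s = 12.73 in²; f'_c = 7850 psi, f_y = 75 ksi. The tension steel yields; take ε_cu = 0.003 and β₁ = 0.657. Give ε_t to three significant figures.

ε_t ≈ 0.00974

a = A_s f_y/(0.85 f'_c b) = 5.987 in.
β₁ = 0.657, so c = a/β₁ = 5.987/0.657 = 9.113 in.
From the linear strain diagram with ε_cu = 0.003: ε_t = 0.003 (d − c)/c = 0.003 × (38.7 − 9.113)/9.113 = 0.00974.
Since ε_t ≥ 0.005, the section is tension-controlled.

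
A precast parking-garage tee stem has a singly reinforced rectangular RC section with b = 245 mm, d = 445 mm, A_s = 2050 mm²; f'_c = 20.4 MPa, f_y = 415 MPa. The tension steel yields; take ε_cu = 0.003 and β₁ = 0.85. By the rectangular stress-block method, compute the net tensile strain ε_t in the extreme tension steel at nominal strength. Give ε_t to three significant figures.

ε_t ≈ 0.00267

a = A_s f_y/(0.85 f'_c b) = 200.26 mm.
β₁ = 0.85, so c = a/β₁ = 200.26/0.85 = 235.60 mm.
From the linear strain diagram with ε_cu = 0.003: ε_t = 0.003 (d − c)/c = 0.003 × (445 − 235.60)/235.60 = 0.00267.
ε_t < 0.004 — the section is over-reinforced for flexure under ACI limits.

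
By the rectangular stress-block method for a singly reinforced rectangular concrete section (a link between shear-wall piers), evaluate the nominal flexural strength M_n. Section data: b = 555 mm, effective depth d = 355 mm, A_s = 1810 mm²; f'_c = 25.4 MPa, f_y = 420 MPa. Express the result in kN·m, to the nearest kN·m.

M_n ≈ 246 kN·m

T = A_s f_y = 1810 × 420 = 760200 N = 760.2 kN.
From C = T: a = T/(0.85 f'_c b) = 760200/(0.85 × 25.4 × 555) = 63.44 mm.
M_n = T(d − a/2) = 760.2 kN × (355 − 31.72) mm = 245.76 kN·m.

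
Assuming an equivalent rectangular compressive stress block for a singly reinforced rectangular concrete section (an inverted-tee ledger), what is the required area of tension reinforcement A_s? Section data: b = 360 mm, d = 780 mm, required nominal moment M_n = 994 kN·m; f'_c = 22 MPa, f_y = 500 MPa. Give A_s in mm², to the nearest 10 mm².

A_s ≈ 2970 mm²

With M_n = 0.85 f'_c a b (d − a/2), solve the quadratic for a:
a = d − √(d² − 2M_n/(0.85 f'_c b)) = 780 − √(780² − 2 × 994×10⁶/(0.85 × 22 × 360)) = 220.45 mm.
A_s = 0.85 f'_c a b / f_y = 0.85 × 22 × 220.45 × 360 / 500 = 2968.1 mm².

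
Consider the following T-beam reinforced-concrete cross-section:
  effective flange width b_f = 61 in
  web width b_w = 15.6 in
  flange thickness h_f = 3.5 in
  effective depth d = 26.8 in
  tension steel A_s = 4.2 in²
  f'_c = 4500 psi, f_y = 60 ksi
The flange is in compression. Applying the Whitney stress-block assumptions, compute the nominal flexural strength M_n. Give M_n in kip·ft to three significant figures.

M_n ≈ 551 kip·ft

Tension: T = A_s f_y = 4.2 × 60 = 252 kips.
Try a within the flange: a = T/(0.85 f'_c b_f) = 252/(0.85 × 4.5 × 61) = 1.080 in.
Since a = 1.080 ≤ h_f = 3.5 in, the stress block lies entirely in the flange; analyse as a rectangular beam of width b_f.
M_n = T(d − a/2) = 252 × (26.8 − 0.54) = 6617.5 kip·in.
M_n = 6617.5/12 = 551.46 kip·ft.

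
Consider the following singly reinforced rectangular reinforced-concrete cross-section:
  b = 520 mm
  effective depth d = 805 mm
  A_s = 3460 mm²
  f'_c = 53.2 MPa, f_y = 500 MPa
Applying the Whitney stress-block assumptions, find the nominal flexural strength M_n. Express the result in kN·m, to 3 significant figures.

M_n ≈ 1330 kN·m

T = A_s f_y = 3460 × 500 = 1730000 N = 1730 kN.
From C = T: a = T/(0.85 f'_c b) = 1730000/(0.85 × 53.2 × 520) = 73.57 mm.
M_n = T(d − a/2) = 1730 kN × (805 − 36.785) mm = 1329.01 kN·m.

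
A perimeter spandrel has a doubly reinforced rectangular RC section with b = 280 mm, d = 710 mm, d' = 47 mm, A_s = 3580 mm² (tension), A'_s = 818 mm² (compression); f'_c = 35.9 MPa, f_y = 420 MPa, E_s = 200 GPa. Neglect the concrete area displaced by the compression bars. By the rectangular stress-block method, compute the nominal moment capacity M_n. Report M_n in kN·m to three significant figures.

M_n ≈ 973 kN·m

Assume both tension and compression steel yield.
Net tension couple steel: A_s − A'_s = 2762 mm².
a = (A_s − A'_s) f_y / (0.85 f'_c b) = 1160040/(0.85 × 35.9 × 280) = 135.77 mm.
c = a/β₁ = 135.77/0.794 = 170.99 mm; ε'_s = 0.003(c − d')/c = 0.0022 ≥ f_y/E_s = 0.0021, so compression steel does yield.
M_n = (A_s − A'_s) f_y (d − a/2) + A'_s f_y (d − d') = [1160040 × (710 − 67.885) + 343560 × (710 − 47)] × 10⁻⁶ = 744.88 + 227.78 = 972.66 kN·m.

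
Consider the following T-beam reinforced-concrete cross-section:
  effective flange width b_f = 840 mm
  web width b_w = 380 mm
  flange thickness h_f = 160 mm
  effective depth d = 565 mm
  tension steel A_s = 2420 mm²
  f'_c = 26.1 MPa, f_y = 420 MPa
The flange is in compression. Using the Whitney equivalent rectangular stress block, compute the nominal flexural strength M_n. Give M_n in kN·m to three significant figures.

M_n ≈ 547 kN·m

Tension: T = A_s f_y = 2420 × 420 = 1016400 N.
Try a within the flange: a = T/(0.85 f'_c b_f) = 1016400/(0.85 × 26.1 × 840) = 54.54 mm.
Since a = 54.54 ≤ h_f = 160 mm, the stress block lies entirely in the flange; analyse as a rectangular beam of width b_f.
M_n = T(d − a/2) = 1016400 × (565 − 27.27) = 546.55 × 10⁶ N·mm.
M_n = 546.55 kN·m.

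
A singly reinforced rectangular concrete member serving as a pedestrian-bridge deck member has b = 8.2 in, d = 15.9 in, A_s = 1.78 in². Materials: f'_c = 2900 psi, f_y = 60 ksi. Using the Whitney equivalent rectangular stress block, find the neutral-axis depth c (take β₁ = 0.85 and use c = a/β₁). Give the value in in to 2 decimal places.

T = A_s f_y = 1.78 × 60 = 106.8 kips.
a = T/(0.85 f'_c b) = 106.8/(0.85 × 2.9 × 8.2) = 5.2837 in.
With β₁ = 0.85, c = a/β₁ = 5.2837/0.85 = 6.22 in.

c ≈ 6.22 in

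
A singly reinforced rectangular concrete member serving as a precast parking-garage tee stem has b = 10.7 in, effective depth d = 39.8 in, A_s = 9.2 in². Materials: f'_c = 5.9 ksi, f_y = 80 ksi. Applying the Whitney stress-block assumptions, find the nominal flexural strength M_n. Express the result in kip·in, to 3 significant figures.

T = A_s f_y = 9.2 × 80 = 736 kips.
a = T/(0.85 f'_c b) = 736/(0.85 × 5.9 × 10.7) = 13.716 in.
M_n = T(d − a/2) = 736 × (39.8 − 6.858) = 24245.3 kip·in.

M_n ≈ 24200 kip·in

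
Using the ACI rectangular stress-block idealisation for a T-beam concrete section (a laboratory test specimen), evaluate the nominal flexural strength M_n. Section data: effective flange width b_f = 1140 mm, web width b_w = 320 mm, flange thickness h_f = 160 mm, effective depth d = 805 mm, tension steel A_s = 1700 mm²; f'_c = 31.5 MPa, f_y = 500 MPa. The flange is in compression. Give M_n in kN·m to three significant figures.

Tension: T = A_s f_y = 1700 × 500 = 850000 N.
Try a within the flange: a = T/(0.85 f'_c b_f) = 850000/(0.85 × 31.5 × 1140) = 27.85 mm.
Since a = 27.85 ≤ h_f = 160 mm, the stress block lies entirely in the flange; analyse as a rectangular beam of width b_f.
M_n = T(d − a/2) = 850000 × (805 − 13.925) = 672.41 × 10⁶ N·mm.
M_n = 672.41 kN·m.

M_n ≈ 672 kN·m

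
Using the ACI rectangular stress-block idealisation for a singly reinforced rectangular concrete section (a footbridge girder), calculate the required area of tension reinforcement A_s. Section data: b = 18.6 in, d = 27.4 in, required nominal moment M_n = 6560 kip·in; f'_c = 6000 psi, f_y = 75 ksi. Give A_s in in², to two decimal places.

A_s ≈ 3.35 in²

From M_n = 0.85 f'_c a b (d − a/2):
a = d − √(d² − 2M_n/(0.85 f'_c b)) = 27.4 − √(27.4² − 2 × 6560/(0.85 × 6 × 18.6)) = 2.652 in.
A_s = 0.85 f'_c a b / f_y = 0.85 × 6 × 2.652 × 18.6 / 75 = 3.354 in².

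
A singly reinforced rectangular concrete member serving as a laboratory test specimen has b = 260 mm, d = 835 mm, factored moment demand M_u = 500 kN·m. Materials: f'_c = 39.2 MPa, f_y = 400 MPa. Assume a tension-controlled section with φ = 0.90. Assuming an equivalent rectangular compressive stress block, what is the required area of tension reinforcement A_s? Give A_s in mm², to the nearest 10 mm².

A_s ≈ 1750 mm²

M_n = M_u/φ = 500/0.90 = 555.556 kN·m.
With M_n = 0.85 f'_c a b (d − a/2), solve the quadratic for a:
a = d − √(d² − 2M_n/(0.85 f'_c b)) = 835 − √(835² − 2 × 555.556×10⁶/(0.85 × 39.2 × 260)) = 80.70 mm.
A_s = 0.85 f'_c a b / f_y = 0.85 × 39.2 × 80.70 × 260 / 400 = 1747.8 mm².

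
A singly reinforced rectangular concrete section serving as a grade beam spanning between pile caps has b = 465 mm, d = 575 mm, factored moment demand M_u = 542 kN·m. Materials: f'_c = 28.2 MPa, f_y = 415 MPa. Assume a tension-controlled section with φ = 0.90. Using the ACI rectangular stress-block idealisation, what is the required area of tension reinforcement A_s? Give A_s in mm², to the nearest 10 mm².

A_s ≈ 2770 mm²

M_n = M_u/φ = 542/0.90 = 602.222 kN·m.
With M_n = 0.85 f'_c a b (d − a/2), solve the quadratic for a:
a = d − √(d² − 2M_n/(0.85 f'_c b)) = 575 − √(575² − 2 × 602.222×10⁶/(0.85 × 28.2 × 465)) = 103.23 mm.
A_s = 0.85 f'_c a b / f_y = 0.85 × 28.2 × 103.23 × 465 / 415 = 2772.5 mm².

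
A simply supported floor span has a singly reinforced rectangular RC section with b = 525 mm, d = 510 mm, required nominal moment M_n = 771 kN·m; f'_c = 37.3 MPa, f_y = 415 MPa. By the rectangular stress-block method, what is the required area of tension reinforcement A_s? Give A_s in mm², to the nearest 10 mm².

With M_n = 0.85 f'_c a b (d − a/2), solve the quadratic for a:
a = d − √(d² − 2M_n/(0.85 f'_c b)) = 510 − √(510² − 2 × 771×10⁶/(0.85 × 37.3 × 525)) = 100.78 mm.
A_s = 0.85 f'_c a b / f_y = 0.85 × 37.3 × 100.78 × 525 / 415 = 4042.2 mm².

A_s ≈ 4040 mm²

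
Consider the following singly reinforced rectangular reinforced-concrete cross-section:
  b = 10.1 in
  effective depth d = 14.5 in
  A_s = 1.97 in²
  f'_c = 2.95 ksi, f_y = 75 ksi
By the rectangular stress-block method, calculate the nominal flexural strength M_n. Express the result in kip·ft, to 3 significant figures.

T = A_s f_y = 1.97 × 75 = 147.75 kips.
a = T/(0.85 f'_c b) = 147.75/(0.85 × 2.95 × 10.1) = 5.834 in.
M_n = T(d − a/2) = 147.75 × (14.5 − 2.917) = 1711.4 kip·in = 1711.4/12 = 142.62 kip·ft.

M_n ≈ 143 kip·ft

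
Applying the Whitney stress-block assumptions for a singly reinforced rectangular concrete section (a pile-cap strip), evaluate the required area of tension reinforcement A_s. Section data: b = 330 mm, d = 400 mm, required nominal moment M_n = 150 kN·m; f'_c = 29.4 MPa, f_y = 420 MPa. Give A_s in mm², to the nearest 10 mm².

A_s ≈ 950 mm²

With M_n = 0.85 f'_c a b (d − a/2), solve the quadratic for a:
a = d − √(d² − 2M_n/(0.85 f'_c b)) = 400 − √(400² − 2 × 150×10⁶/(0.85 × 29.4 × 330)) = 48.40 mm.
A_s = 0.85 f'_c a b / f_y = 0.85 × 29.4 × 48.40 × 330 / 420 = 950.3 mm².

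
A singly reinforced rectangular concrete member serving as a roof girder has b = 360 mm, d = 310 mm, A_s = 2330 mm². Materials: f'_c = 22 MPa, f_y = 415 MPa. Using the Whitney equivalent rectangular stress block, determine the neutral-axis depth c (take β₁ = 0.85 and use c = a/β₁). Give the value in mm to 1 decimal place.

c ≈ 169.0 mm

T = A_s f_y = 2330 × 415 = 966950 N = 966.95 kN.
Setting C = 0.85 f'_c a b equal to T: a = 966950/(0.85 × 22 × 360) = 143.635 mm.
With β₁ = 0.85, c = a/β₁ = 143.635/0.85 = 169.0 mm.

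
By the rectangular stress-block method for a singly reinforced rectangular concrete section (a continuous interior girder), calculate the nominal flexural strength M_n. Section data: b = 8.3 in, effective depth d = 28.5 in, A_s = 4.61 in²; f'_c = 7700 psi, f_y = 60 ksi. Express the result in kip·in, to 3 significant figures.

T = A_s f_y = 4.61 × 60 = 276.6 kips.
a = T/(0.85 f'_c b) = 276.6/(0.85 × 7.7 × 8.3) = 5.092 in.
M_n = T(d − a/2) = 276.6 × (28.5 − 2.546) = 7178.9 kip·in.

M_n ≈ 7180 kip·in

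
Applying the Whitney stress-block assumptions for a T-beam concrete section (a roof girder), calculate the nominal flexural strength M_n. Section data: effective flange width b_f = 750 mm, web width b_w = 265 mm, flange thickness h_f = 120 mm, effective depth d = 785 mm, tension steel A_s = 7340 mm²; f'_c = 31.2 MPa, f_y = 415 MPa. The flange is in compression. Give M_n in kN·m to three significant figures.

M_n ≈ 2140 kN·m

Tension: T = A_s f_y = 7340 × 415 = 3046100 N.
Try a within the flange: a = T/(0.85 f'_c b_f) = 3046100/(0.85 × 31.2 × 750) = 153.15 mm.
a = 153.15 > h_f = 120 mm: the block extends into the web. Split into flange-overhang and web parts.
C_f = 0.85 f'_c (b_f − b_w) h_f = 0.85 × 31.2 × (750 − 265) × 120 = 1543464 N.
Remaining web compression depth: a_w = (T − C_f)/(0.85 f'_c b_w) = (3046100 − 1543464)/(0.85 × 31.2 × 265) = 213.81 mm.
M_n = C_f(d − h_f/2) + (T − C_f)(d − a_w/2) = 1543464 × (785 − 60) + 1502636 × (785 − 106.905) = 1119.01 + 1018.93 = 2137.94 × 10⁶ N·mm.
M_n = 2137.94 kN·m.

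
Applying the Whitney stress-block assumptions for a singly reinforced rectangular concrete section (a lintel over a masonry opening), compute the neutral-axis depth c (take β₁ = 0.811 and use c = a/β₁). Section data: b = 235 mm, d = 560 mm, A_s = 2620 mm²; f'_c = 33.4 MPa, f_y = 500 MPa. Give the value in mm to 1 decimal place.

c ≈ 242.1 mm

T = A_s f_y = 2620 × 500 = 1310000 N = 1310 kN.
Setting C = 0.85 f'_c a b equal to T: a = 1310000/(0.85 × 33.4 × 235) = 196.353 mm.
With β₁ = 0.811, c = a/β₁ = 196.353/0.811 = 242.1 mm.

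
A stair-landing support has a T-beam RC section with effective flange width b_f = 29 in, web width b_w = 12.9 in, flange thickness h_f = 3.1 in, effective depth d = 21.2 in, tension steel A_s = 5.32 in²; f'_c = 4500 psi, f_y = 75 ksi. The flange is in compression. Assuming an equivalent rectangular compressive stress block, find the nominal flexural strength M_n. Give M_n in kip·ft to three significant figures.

Tension: T = A_s f_y = 5.32 × 75 = 399 kips.
Try a within the flange: a = T/(0.85 f'_c b_f) = 399/(0.85 × 4.5 × 29) = 3.597 in.
a = 3.597 > h_f = 3.1 in: the block extends into the web. Split into flange-overhang and web parts.
C_f = 0.85 f'_c (b_f − b_w) h_f = 0.85 × 4.5 × (29 − 12.9) × 3.1 = 190.9 kips.
Remaining web compression depth: a_w = (T − C_f)/(0.85 f'_c b_w) = (399 − 190.9)/(0.85 × 4.5 × 12.9) = 4.217 in.
M_n = C_f(d − h_f/2) + (T − C_f)(d − a_w/2) = 190.9 × (21.2 − 1.55) + 208.1 × (21.2 − 2.1085) = 3751.2 + 3972.9 = 7724.1 kip·in.
M_n = 7724.1/12 = 643.68 kip·ft.

M_n ≈ 644 kip·ft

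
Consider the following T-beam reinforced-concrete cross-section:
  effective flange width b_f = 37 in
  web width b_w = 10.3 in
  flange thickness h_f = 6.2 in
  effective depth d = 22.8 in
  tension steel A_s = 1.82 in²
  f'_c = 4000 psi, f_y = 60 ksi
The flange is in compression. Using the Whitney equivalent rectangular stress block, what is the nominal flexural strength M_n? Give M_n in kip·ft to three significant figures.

Tension: T = A_s f_y = 1.82 × 60 = 109.2 kips.
Try a within the flange: a = T/(0.85 f'_c b_f) = 109.2/(0.85 × 4 × 37) = 0.868 in.
Since a = 0.868 ≤ h_f = 6.2 in, the stress block lies entirely in the flange; analyse as a rectangular beam of width b_f.
M_n = T(d − a/2) = 109.2 × (22.8 − 0.434) = 2442.4 kip·in.
M_n = 2442.4/12 = 203.53 kip·ft.

M_n ≈ 204 kip·ft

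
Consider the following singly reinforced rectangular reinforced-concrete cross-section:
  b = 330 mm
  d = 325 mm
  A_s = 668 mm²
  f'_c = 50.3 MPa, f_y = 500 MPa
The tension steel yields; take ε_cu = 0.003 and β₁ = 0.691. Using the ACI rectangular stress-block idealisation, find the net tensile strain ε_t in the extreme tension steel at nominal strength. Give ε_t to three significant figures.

a = A_s f_y/(0.85 f'_c b) = 23.67 mm.
β₁ = 0.691, so c = a/β₁ = 23.67/0.691 = 34.25 mm.
From the linear strain diagram with ε_cu = 0.003: ε_t = 0.003 (d − c)/c = 0.003 × (325 − 34.25)/34.25 = 0.0255.
Since ε_t ≥ 0.005, the section is tension-controlled.

ε_t ≈ 0.0255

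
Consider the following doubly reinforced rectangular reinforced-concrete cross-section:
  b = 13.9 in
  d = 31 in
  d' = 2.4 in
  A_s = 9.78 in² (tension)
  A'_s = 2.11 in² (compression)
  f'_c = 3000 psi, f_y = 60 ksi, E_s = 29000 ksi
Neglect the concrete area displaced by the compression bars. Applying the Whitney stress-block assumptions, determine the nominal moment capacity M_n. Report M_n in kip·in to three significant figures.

Assume both steels yield.
a = (A_s − A'_s) f_y/(0.85 f'_c b) = (9.78 − 2.11) × 60/(0.85 × 3 × 13.9) = 12.983 in.
c = a/β₁ = 12.983/0.85 = 15.274 in; ε'_s = 0.003(c − d')/c = 0.0025 ≥ ε_y = 0.0021, so the compression steel yields.
M_n = (A_s − A'_s) f_y (d − a/2) + A'_s f_y (d − d') = 460.2 × (31 − 6.4915) + 126.6 × (31 − 2.4) = 11278.8 + 3620.8 = 14899.6 kip·in.

M_n ≈ 14900 kip·in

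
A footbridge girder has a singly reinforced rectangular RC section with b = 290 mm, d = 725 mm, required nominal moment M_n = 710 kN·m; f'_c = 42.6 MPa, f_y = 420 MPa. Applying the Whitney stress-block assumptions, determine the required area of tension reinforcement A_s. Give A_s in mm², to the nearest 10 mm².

With M_n = 0.85 f'_c a b (d − a/2), solve the quadratic for a:
a = d − √(d² − 2M_n/(0.85 f'_c b)) = 725 − √(725² − 2 × 710×10⁶/(0.85 × 42.6 × 290)) = 100.18 mm.
A_s = 0.85 f'_c a b / f_y = 0.85 × 42.6 × 100.18 × 290 / 420 = 2504.7 mm².

A_s ≈ 2500 mm²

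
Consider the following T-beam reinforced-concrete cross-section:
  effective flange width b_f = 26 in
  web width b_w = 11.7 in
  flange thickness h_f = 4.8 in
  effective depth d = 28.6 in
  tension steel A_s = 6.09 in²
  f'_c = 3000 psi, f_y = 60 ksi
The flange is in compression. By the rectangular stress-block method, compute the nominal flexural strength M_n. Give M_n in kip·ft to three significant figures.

Tension: T = A_s f_y = 6.09 × 60 = 365.4 kips.
Try a within the flange: a = T/(0.85 f'_c b_f) = 365.4/(0.85 × 3 × 26) = 5.511 in.
a = 5.511 > h_f = 4.8 in: the block extends into the web. Split into flange-overhang and web parts.
C_f = 0.85 f'_c (b_f − b_w) h_f = 0.85 × 3 × (26 − 11.7) × 4.8 = 175.0 kips.
Remaining web compression depth: a_w = (T − C_f)/(0.85 f'_c b_w) = (365.4 − 175.0)/(0.85 × 3 × 11.7) = 6.382 in.
M_n = C_f(d − h_f/2) + (T − C_f)(d − a_w/2) = 175.0 × (28.6 − 2.4) + 190.4 × (28.6 − 3.191) = 4585.0 + 4837.9 = 9422.9 kip·in.
M_n = 9422.9/12 = 785.24 kip·ft.

M_n ≈ 785 kip·ft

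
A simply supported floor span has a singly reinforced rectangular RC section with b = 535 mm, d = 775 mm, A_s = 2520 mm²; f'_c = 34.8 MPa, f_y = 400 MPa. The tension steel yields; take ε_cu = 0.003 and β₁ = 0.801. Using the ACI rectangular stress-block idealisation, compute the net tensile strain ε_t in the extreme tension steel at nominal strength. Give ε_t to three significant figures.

a = A_s f_y/(0.85 f'_c b) = 63.70 mm.
β₁ = 0.801, so c = a/β₁ = 63.70/0.801 = 79.53 mm.
From the linear strain diagram with ε_cu = 0.003: ε_t = 0.003 (d − c)/c = 0.003 × (775 − 79.53)/79.53 = 0.0262.
Since ε_t ≥ 0.005, the section is tension-controlled.

ε_t ≈ 0.0262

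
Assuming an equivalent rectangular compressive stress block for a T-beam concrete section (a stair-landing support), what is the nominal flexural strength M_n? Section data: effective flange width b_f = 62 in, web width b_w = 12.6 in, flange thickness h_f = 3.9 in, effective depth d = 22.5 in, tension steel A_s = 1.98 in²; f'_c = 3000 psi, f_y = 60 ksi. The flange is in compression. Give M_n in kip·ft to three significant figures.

M_n ≈ 219 kip·ft

Tension: T = A_s f_y = 1.98 × 60 = 118.8 kips.
Try a within the flange: a = T/(0.85 f'_c b_f) = 118.8/(0.85 × 3 × 62) = 0.751 in.
Since a = 0.751 ≤ h_f = 3.9 in, the stress block lies entirely in the flange; analyse as a rectangular beam of width b_f.
M_n = T(d − a/2) = 118.8 × (22.5 − 0.3755) = 2628.4 kip·in.
M_n = 2628.4/12 = 219.03 kip·ft.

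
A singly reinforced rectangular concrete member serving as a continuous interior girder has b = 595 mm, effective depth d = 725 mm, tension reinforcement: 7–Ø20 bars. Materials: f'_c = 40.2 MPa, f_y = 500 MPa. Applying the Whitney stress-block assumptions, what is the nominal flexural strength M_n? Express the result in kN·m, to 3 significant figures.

A_s = 7 × 314 = 2198 mm².
T = A_s f_y = 2198 × 500 = 1099000 N = 1099 kN.
From C = T: a = T/(0.85 f'_c b) = 1099000/(0.85 × 40.2 × 595) = 54.05 mm.
M_n = T(d − a/2) = 1099 kN × (725 − 27.025) mm = 767.07 kN·m.

M_n ≈ 767 kN·m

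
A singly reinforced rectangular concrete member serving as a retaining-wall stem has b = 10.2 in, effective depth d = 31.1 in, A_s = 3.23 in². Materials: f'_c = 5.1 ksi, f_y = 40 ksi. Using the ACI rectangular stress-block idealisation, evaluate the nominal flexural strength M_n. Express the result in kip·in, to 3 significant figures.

M_n ≈ 3830 kip·in

T = A_s f_y = 3.23 × 40 = 129.2 kips.
a = T/(0.85 f'_c b) = 129.2/(0.85 × 5.1 × 10.2) = 2.922 in.
M_n = T(d − a/2) = 129.2 × (31.1 − 1.461) = 3829.4 kip·in.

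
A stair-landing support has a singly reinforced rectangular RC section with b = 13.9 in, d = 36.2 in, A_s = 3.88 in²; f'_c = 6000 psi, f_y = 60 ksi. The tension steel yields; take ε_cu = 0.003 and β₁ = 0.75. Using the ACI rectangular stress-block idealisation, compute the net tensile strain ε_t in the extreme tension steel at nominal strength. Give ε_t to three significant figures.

ε_t ≈ 0.0218

a = A_s f_y/(0.85 f'_c b) = 3.284 in.
β₁ = 0.75, so c = a/β₁ = 3.284/0.75 = 4.379 in.
From the linear strain diagram with ε_cu = 0.003: ε_t = 0.003 (d − c)/c = 0.003 × (36.2 − 4.379)/4.379 = 0.0218.
Since ε_t ≥ 0.005, the section is tension-controlled.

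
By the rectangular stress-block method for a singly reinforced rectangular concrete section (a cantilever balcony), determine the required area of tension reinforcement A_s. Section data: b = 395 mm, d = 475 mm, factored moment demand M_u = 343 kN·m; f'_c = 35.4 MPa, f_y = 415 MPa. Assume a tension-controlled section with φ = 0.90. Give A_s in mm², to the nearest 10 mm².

M_n = M_u/φ = 343/0.90 = 381.111 kN·m.
With M_n = 0.85 f'_c a b (d − a/2), solve the quadratic for a:
a = d − √(d² − 2M_n/(0.85 f'_c b)) = 475 − √(475² − 2 × 381.111×10⁶/(0.85 × 35.4 × 395)) = 73.14 mm.
A_s = 0.85 f'_c a b / f_y = 0.85 × 35.4 × 73.14 × 395 / 415 = 2094.7 mm².

A_s ≈ 2090 mm²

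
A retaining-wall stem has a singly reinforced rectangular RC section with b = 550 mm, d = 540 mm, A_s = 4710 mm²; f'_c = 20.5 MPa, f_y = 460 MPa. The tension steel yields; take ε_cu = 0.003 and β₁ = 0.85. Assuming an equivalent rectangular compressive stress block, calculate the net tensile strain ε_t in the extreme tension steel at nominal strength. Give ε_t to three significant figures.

ε_t ≈ 0.00309

a = A_s f_y/(0.85 f'_c b) = 226.07 mm.
β₁ = 0.85, so c = a/β₁ = 226.07/0.85 = 265.96 mm.
From the linear strain diagram with ε_cu = 0.003: ε_t = 0.003 (d − c)/c = 0.003 × (540 − 265.96)/265.96 = 0.00309.
ε_t < 0.004 — the section is over-reinforced for flexure under ACI limits.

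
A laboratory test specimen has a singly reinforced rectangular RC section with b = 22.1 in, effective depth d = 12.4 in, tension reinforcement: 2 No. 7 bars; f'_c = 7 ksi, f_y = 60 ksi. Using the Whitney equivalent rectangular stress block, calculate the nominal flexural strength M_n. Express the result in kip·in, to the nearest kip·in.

A_s = 2 × 0.6 = 1.2 in².
T = A_s f_y = 1.2 × 60 = 72 kips.
a = T/(0.85 f'_c b) = 72/(0.85 × 7 × 22.1) = 0.548 in.
M_n = T(d − a/2) = 72 × (12.4 − 0.274) = 873.1 kip·in.

M_n ≈ 873 kip·in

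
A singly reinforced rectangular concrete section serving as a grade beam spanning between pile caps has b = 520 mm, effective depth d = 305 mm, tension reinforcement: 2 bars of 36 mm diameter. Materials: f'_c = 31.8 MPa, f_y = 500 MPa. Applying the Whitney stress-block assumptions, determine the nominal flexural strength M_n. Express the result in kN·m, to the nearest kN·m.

M_n ≈ 274 kN·m

A_s = 2 × 1018 = 2036 mm².
T = A_s f_y = 2036 × 500 = 1018000 N = 1018 kN.
From C = T: a = T/(0.85 f'_c b) = 1018000/(0.85 × 31.8 × 520) = 72.43 mm.
M_n = T(d − a/2) = 1018 kN × (305 − 36.215) mm = 273.62 kN·m.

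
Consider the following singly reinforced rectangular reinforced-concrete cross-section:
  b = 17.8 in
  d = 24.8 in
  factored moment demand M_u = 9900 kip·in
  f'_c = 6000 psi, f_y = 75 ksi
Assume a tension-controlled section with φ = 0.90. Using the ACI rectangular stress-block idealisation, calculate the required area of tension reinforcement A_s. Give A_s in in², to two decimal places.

M_n = M_u/φ = 9900/0.90 = 11000 kip·in.
From M_n = 0.85 f'_c a b (d − a/2):
a = d − √(d² − 2M_n/(0.85 f'_c b)) = 24.8 − √(24.8² − 2 × 11000/(0.85 × 6 × 17.8)) = 5.495 in.
A_s = 0.85 f'_c a b / f_y = 0.85 × 6 × 5.495 × 17.8 / 75 = 6.651 in².

A_s ≈ 6.65 in²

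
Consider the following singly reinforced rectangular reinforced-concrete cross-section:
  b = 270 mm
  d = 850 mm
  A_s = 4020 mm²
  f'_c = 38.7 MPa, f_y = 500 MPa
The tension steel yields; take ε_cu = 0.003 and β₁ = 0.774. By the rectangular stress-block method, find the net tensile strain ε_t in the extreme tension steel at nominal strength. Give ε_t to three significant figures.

a = A_s f_y/(0.85 f'_c b) = 226.31 mm.
β₁ = 0.774, so c = a/β₁ = 226.31/0.774 = 292.39 mm.
From the linear strain diagram with ε_cu = 0.003: ε_t = 0.003 (d − c)/c = 0.003 × (850 − 292.39)/292.39 = 0.00572.
Since ε_t ≥ 0.005, the section is tension-controlled.

ε_t ≈ 0.00572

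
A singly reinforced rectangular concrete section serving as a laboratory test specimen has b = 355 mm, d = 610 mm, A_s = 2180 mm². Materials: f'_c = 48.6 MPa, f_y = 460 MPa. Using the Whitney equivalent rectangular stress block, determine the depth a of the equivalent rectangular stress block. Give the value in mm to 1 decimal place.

T = A_s f_y = 2180 × 460 = 1002800 N = 1002.8 kN.
Setting C = 0.85 f'_c a b equal to T: a = 1002800/(0.85 × 48.6 × 355) = 68.4 mm.

a ≈ 68.4 mm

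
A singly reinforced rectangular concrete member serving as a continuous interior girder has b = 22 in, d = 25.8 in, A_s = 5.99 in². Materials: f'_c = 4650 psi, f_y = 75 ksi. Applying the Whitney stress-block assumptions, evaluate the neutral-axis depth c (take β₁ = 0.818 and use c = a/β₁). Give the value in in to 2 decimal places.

c ≈ 6.32 in

T = A_s f_y = 5.99 × 75 = 449.25 kips.
a = T/(0.85 f'_c b) = 449.25/(0.85 × 4.65 × 22) = 5.1665 in.
With β₁ = 0.818, c = a/β₁ = 5.1665/0.818 = 6.32 in.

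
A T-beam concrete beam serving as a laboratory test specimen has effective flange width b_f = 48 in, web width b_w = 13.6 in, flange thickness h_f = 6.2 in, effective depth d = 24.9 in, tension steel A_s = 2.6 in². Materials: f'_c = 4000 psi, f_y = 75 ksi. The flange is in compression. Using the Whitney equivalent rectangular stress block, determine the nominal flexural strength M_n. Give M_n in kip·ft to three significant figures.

Tension: T = A_s f_y = 2.6 × 75 = 195 kips.
Try a within the flange: a = T/(0.85 f'_c b_f) = 195/(0.85 × 4 × 48) = 1.195 in.
Since a = 1.195 ≤ h_f = 6.2 in, the stress block lies entirely in the flange; analyse as a rectangular beam of width b_f.
M_n = T(d − a/2) = 195 × (24.9 − 0.5975) = 4739.0 kip·in.
M_n = 4739.0/12 = 394.92 kip·ft.

M_n ≈ 395 kip·ft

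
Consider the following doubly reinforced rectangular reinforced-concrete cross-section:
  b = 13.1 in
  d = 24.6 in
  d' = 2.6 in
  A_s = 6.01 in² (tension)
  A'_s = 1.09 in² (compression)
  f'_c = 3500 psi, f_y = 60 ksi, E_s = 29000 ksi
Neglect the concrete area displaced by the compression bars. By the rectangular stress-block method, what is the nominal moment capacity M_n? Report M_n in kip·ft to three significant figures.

M_n ≈ 632 kip·ft

Assume both steels yield.
a = (A_s − A'_s) f_y/(0.85 f'_c b) = (6.01 − 1.09) × 60/(0.85 × 3.5 × 13.1) = 7.575 in.
c = a/β₁ = 7.575/0.85 = 8.912 in; ε'_s = 0.003(c − d')/c = 0.0021 ≥ ε_y = 0.0021, so the compression steel yields.
M_n = (A_s − A'_s) f_y (d − a/2) + A'_s f_y (d − d') = 295.2 × (24.6 − 3.7875) + 65.4 × (24.6 − 2.6) = 6143.9 + 1438.8 = 7582.7 kip·in = 7582.7/12 = 631.89 kip·ft.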